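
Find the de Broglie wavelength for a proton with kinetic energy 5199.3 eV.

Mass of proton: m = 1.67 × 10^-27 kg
3.97 × 10^-13 m

Using λ = h/√(2mKE):

First convert KE to Joules: KE = 5199.3 eV = 8.330 × 10^-16 J

λ = h/√(2mKE)
λ = (6.626 × 10^-34 J·s) / √(2 × 1.67 × 10^-27 kg × 8.330 × 10^-16 J)
λ = 3.97 × 10^-13 m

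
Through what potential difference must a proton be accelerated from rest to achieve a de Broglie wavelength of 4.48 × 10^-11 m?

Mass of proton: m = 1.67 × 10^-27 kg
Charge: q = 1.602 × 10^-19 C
4.09 × 10^-1 V

From λ = h/√(2mqV), we solve for V:

λ² = h²/(2mqV)
V = h²/(2mqλ²)
V = (6.626 × 10^-34 J·s)² / (2 × 1.67 × 10^-27 kg × 1.602 × 10^-19 C × (4.48 × 10^-11 m)²)
V = 4.09 × 10^-1 V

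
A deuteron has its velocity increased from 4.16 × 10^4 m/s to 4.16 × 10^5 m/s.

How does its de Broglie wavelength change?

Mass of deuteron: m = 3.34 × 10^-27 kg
The wavelength decreases by a factor of 10.

Using λ = h/(mv):

Initial wavelength: λ₁ = h/(mv₁) = 4.77 × 10^-12 m
Final wavelength: λ₂ = h/(mv₂) = 4.77 × 10^-13 m

Since λ ∝ 1/v, when velocity increases by a factor of 10, the wavelength decreases by a factor of 10.

λ₂/λ₁ = v₁/v₂ = 1/10

The wavelength decreases by a factor of 10.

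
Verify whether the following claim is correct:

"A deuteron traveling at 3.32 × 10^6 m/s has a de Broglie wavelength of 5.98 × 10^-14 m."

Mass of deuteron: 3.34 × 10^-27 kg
True

The claim is correct.

Using λ = h/(mv):
λ = (6.626 × 10^-34 J·s) / (3.34 × 10^-27 kg × 3.32 × 10^6 m/s)
λ = 5.98 × 10^-14 m

This matches the claimed value.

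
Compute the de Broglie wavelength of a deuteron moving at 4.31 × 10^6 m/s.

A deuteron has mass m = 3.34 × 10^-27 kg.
4.60 × 10^-14 m

Using the de Broglie relation λ = h/(mv):

λ = h/(mv)
λ = (6.626 × 10^-34 J·s) / (3.34 × 10^-27 kg × 4.31 × 10^6 m/s)
λ = 4.60 × 10^-14 m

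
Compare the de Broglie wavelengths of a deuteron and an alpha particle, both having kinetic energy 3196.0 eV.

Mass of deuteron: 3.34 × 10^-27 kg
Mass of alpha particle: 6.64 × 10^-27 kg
The deuteron has the longer wavelength.

Using λ = h/√(2mKE):

For deuteron: λ₁ = h/√(2m₁KE) = 3.58 × 10^-13 m
For alpha particle: λ₂ = h/√(2m₂KE) = 2.54 × 10^-13 m

Since λ ∝ 1/√m at constant kinetic energy, the lighter particle has the longer wavelength.

The deuteron has the longer de Broglie wavelength.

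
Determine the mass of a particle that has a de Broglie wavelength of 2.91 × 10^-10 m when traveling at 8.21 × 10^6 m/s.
2.77 × 10^-31 kg

From the de Broglie relation λ = h/(mv), we solve for m:

m = h/(λv)
m = (6.626 × 10^-34 J·s) / (2.91 × 10^-10 m × 8.21 × 10^6 m/s)
m = 2.77 × 10^-31 kg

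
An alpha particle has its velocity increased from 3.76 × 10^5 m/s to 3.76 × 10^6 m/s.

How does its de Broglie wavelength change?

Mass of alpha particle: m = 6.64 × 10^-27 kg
The wavelength decreases by a factor of 10.

Using λ = h/(mv):

Initial wavelength: λ₁ = h/(mv₁) = 2.65 × 10^-13 m
Final wavelength: λ₂ = h/(mv₂) = 2.65 × 10^-14 m

Since λ ∝ 1/v, when velocity increases by a factor of 10, the wavelength decreases by a factor of 10.

λ₂/λ₁ = v₁/v₂ = 1/10

The wavelength decreases by a factor of 10.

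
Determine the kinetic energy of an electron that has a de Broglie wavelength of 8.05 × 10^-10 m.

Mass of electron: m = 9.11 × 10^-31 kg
3.72 × 10^-19 J (or 2.32 eV)

From λ = h/√(2mKE), we solve for KE:

λ² = h²/(2mKE)
KE = h²/(2mλ²)
KE = (6.626 × 10^-34 J·s)² / (2 × 9.11 × 10^-31 kg × (8.05 × 10^-10 m)²)
KE = 3.72 × 10^-19 J
KE = 2.32 eV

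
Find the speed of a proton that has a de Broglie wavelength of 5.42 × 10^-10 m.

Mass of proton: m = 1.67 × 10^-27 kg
7.32 × 10^2 m/s

From the de Broglie relation λ = h/(mv), we solve for v:

v = h/(mλ)
v = (6.626 × 10^-34 J·s) / (1.67 × 10^-27 kg × 5.42 × 10^-10 m)
v = 7.32 × 10^2 m/s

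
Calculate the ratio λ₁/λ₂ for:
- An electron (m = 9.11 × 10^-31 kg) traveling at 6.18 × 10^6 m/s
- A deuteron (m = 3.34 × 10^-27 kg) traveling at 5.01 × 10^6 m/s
λ₁/λ₂ = 2.97 × 10^3

Using λ = h/(mv):

λ₁ = h/(m₁v₁) = 1.18 × 10^-10 m
λ₂ = h/(m₂v₂) = 3.96 × 10^-14 m

Ratio λ₁/λ₂ = (m₂v₂)/(m₁v₁)
         = (3.34 × 10^-27 kg × 5.01 × 10^6 m/s) / (9.11 × 10^-31 kg × 6.18 × 10^6 m/s)
         = 2.97 × 10^3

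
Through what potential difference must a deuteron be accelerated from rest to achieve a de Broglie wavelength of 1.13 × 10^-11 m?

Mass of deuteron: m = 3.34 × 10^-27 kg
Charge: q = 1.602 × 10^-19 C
3.21 V

From λ = h/√(2mqV), we solve for V:

λ² = h²/(2mqV)
V = h²/(2mqλ²)
V = (6.626 × 10^-34 J·s)² / (2 × 3.34 × 10^-27 kg × 1.602 × 10^-19 C × (1.13 × 10^-11 m)²)
V = 3.21 V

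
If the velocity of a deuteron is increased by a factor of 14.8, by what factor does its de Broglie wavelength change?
The wavelength decreases by a factor of 14.8.

From λ = h/(mv), the wavelength is inversely proportional to velocity:

λ ∝ 1/v

If v → 14.8v, then λ → λ/14.8

When velocity is increased by a factor of 14.8, the wavelength decreases by a factor of 14.8.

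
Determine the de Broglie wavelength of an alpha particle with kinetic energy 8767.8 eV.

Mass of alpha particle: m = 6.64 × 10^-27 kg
1.53 × 10^-13 m

Using λ = h/√(2mKE):

First convert KE to Joules: KE = 8767.8 eV = 1.405 × 10^-15 J

λ = h/√(2mKE)
λ = (6.626 × 10^-34 J·s) / √(2 × 6.64 × 10^-27 kg × 1.405 × 10^-15 J)
λ = 1.53 × 10^-13 m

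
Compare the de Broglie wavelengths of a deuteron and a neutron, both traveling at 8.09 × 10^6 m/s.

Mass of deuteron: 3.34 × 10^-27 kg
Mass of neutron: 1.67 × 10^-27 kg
The neutron has the longer wavelength.

Using λ = h/(mv), since both particles have the same velocity, the wavelength depends only on mass.

For deuteron: λ₁ = h/(m₁v) = 2.45 × 10^-14 m
For neutron: λ₂ = h/(m₂v) = 4.90 × 10^-14 m

Since λ ∝ 1/m at constant velocity, the lighter particle has the longer wavelength.

The neutron has the longer de Broglie wavelength.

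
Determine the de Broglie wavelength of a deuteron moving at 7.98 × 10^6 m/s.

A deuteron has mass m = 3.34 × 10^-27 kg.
2.49 × 10^-14 m

Using the de Broglie relation λ = h/(mv):

λ = h/(mv)
λ = (6.626 × 10^-34 J·s) / (3.34 × 10^-27 kg × 7.98 × 10^6 m/s)
λ = 2.49 × 10^-14 m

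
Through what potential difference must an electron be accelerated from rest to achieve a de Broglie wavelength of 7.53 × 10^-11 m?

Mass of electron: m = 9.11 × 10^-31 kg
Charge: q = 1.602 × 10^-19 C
265 V

From λ = h/√(2mqV), we solve for V:

λ² = h²/(2mqV)
V = h²/(2mqλ²)
V = (6.626 × 10^-34 J·s)² / (2 × 9.11 × 10^-31 kg × 1.602 × 10^-19 C × (7.53 × 10^-11 m)²)
V = 265 V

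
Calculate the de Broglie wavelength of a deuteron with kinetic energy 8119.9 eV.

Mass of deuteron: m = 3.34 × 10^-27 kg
2.25 × 10^-13 m

Using λ = h/√(2mKE):

First convert KE to Joules: KE = 8119.9 eV = 1.301 × 10^-15 J

λ = h/√(2mKE)
λ = (6.626 × 10^-34 J·s) / √(2 × 3.34 × 10^-27 kg × 1.301 × 10^-15 J)
λ = 2.25 × 10^-13 m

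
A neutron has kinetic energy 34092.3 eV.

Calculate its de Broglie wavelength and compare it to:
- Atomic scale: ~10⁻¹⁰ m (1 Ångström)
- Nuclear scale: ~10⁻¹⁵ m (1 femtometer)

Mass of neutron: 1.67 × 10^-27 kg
λ = 1.55 × 10^-13 m, which is between nuclear and atomic scales.

Using λ = h/√(2mKE):

KE = 34092.3 eV = 5.462 × 10^-15 J

λ = h/√(2mKE)
λ = (6.626 × 10^-34 J·s) / √(2 × 1.67 × 10^-27 kg × 5.462 × 10^-15 J)
λ = 1.55 × 10^-13 m

Comparison:
- Atomic scale (10⁻¹⁰ m): λ is 0.0016× this size
- Nuclear scale (10⁻¹⁵ m): λ is 1.6e+02× this size

The wavelength is between nuclear and atomic scales.

This wavelength is appropriate for probing atomic structure but too large for nuclear physics experiments.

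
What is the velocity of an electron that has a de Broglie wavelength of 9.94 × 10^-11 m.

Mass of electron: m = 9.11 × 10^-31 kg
7.32 × 10^6 m/s

From the de Broglie relation λ = h/(mv), we solve for v:

v = h/(mλ)
v = (6.626 × 10^-34 J·s) / (9.11 × 10^-31 kg × 9.94 × 10^-11 m)
v = 7.32 × 10^6 m/s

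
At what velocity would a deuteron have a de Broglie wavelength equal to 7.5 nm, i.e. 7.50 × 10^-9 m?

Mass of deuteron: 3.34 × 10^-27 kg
2.65 × 10^1 m/s

From λ = h/(mv), solve for v:

v = h/(mλ)
v = (6.626 × 10^-34 J·s) / (3.34 × 10^-27 kg × 7.50 × 10^-9 m)
v = 2.65 × 10^1 m/s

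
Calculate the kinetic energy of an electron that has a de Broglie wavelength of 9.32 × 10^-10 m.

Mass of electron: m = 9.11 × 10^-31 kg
2.77 × 10^-19 J (or 1.73 eV)

From λ = h/√(2mKE), we solve for KE:

λ² = h²/(2mKE)
KE = h²/(2mλ²)
KE = (6.626 × 10^-34 J·s)² / (2 × 9.11 × 10^-31 kg × (9.32 × 10^-10 m)²)
KE = 2.77 × 10^-19 J
KE = 1.73 eV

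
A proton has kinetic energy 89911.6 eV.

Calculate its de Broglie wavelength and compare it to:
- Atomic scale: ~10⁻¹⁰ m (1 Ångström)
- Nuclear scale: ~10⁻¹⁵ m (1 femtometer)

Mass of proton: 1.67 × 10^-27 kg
λ = 9.55 × 10^-14 m, which is between nuclear and atomic scales.

Using λ = h/√(2mKE):

KE = 89911.6 eV = 1.441 × 10^-14 J

λ = h/√(2mKE)
λ = (6.626 × 10^-34 J·s) / √(2 × 1.67 × 10^-27 kg × 1.441 × 10^-14 J)
λ = 9.55 × 10^-14 m

Comparison:
- Atomic scale (10⁻¹⁰ m): λ is 0.00096× this size
- Nuclear scale (10⁻¹⁵ m): λ is 96× this size

The wavelength is between nuclear and atomic scales.

This wavelength is appropriate for probing atomic structure but too large for nuclear physics experiments.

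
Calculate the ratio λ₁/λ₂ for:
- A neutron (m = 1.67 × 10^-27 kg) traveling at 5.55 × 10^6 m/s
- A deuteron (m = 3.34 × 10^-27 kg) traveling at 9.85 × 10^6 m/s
λ₁/λ₂ = 3.55

Using λ = h/(mv):

λ₁ = h/(m₁v₁) = 7.15 × 10^-14 m
λ₂ = h/(m₂v₂) = 2.01 × 10^-14 m

Ratio λ₁/λ₂ = (m₂v₂)/(m₁v₁)
         = (3.34 × 10^-27 kg × 9.85 × 10^6 m/s) / (1.67 × 10^-27 kg × 5.55 × 10^6 m/s)
         = 3.55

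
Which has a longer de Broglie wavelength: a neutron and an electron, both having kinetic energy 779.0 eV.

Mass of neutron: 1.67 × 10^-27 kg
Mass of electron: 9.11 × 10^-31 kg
The electron has the longer wavelength.

Using λ = h/√(2mKE):

For neutron: λ₁ = h/√(2m₁KE) = 1.03 × 10^-12 m
For electron: λ₂ = h/√(2m₂KE) = 4.39 × 10^-11 m

Since λ ∝ 1/√m at constant kinetic energy, the lighter particle has the longer wavelength.

The electron has the longer de Broglie wavelength.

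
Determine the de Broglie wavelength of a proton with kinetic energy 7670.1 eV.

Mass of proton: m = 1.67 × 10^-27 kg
3.27 × 10^-13 m

Using λ = h/√(2mKE):

First convert KE to Joules: KE = 7670.1 eV = 1.229 × 10^-15 J

λ = h/√(2mKE)
λ = (6.626 × 10^-34 J·s) / √(2 × 1.67 × 10^-27 kg × 1.229 × 10^-15 J)
λ = 3.27 × 10^-13 m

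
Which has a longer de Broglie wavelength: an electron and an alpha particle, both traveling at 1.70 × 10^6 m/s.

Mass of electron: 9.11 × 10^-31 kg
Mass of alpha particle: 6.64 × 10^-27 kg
The electron has the longer wavelength.

Using λ = h/(mv), since both particles have the same velocity, the wavelength depends only on mass.

For electron: λ₁ = h/(m₁v) = 4.28 × 10^-10 m
For alpha particle: λ₂ = h/(m₂v) = 5.87 × 10^-14 m

Since λ ∝ 1/m at constant velocity, the lighter particle has the longer wavelength.

The electron has the longer de Broglie wavelength.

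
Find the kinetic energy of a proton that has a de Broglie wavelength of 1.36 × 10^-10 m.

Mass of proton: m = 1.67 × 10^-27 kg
7.11 × 10^-21 J (or 0.0444 eV)

From λ = h/√(2mKE), we solve for KE:

λ² = h²/(2mKE)
KE = h²/(2mλ²)
KE = (6.626 × 10^-34 J·s)² / (2 × 1.67 × 10^-27 kg × (1.36 × 10^-10 m)²)
KE = 7.11 × 10^-21 J
KE = 0.0444 eV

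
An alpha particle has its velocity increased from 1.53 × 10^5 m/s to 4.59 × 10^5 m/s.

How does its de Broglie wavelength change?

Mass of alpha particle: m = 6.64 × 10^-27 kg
The wavelength decreases by a factor of 3.

Using λ = h/(mv):

Initial wavelength: λ₁ = h/(mv₁) = 6.52 × 10^-13 m
Final wavelength: λ₂ = h/(mv₂) = 2.17 × 10^-13 m

Since λ ∝ 1/v, when velocity increases by a factor of 3, the wavelength decreases by a factor of 3.

λ₂/λ₁ = v₁/v₂ = 1/3

The wavelength decreases by a factor of 3.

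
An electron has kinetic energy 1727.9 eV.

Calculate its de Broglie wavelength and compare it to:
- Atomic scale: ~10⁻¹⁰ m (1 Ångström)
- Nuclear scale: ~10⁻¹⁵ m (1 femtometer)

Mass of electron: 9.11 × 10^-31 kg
λ = 2.95 × 10^-11 m, which is between nuclear and atomic scales.

Using λ = h/√(2mKE):

KE = 1727.9 eV = 2.768 × 10^-16 J

λ = h/√(2mKE)
λ = (6.626 × 10^-34 J·s) / √(2 × 9.11 × 10^-31 kg × 2.768 × 10^-16 J)
λ = 2.95 × 10^-11 m

Comparison:
- Atomic scale (10⁻¹⁰ m): λ is 0.3× this size
- Nuclear scale (10⁻¹⁵ m): λ is 3e+04× this size

The wavelength is between nuclear and atomic scales.

This wavelength is appropriate for probing atomic structure but too large for nuclear physics experiments.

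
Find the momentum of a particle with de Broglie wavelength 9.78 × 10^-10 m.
6.78 × 10^-25 kg·m/s

From the de Broglie relation λ = h/p, we solve for p:

p = h/λ
p = (6.626 × 10^-34 J·s) / (9.78 × 10^-10 m)
p = 6.78 × 10^-25 kg·m/s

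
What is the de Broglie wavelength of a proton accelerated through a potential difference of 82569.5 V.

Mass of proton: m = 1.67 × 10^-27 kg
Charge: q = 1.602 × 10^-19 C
9.97 × 10^-14 m

When a particle is accelerated through voltage V, it gains kinetic energy KE = qV.

The de Broglie wavelength is then λ = h/√(2mqV):

λ = h/√(2mqV)
λ = (6.626 × 10^-34 J·s) / √(2 × 1.67 × 10^-27 kg × 1.602 × 10^-19 C × 82569.5 V)
λ = 9.97 × 10^-14 m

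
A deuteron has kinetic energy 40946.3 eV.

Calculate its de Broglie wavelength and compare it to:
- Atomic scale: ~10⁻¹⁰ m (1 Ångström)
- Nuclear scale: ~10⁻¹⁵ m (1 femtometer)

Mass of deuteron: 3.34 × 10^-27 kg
λ = 1.00 × 10^-13 m, which is between nuclear and atomic scales.

Using λ = h/√(2mKE):

KE = 40946.3 eV = 6.560 × 10^-15 J

λ = h/√(2mKE)
λ = (6.626 × 10^-34 J·s) / √(2 × 3.34 × 10^-27 kg × 6.560 × 10^-15 J)
λ = 1.00 × 10^-13 m

Comparison:
- Atomic scale (10⁻¹⁰ m): λ is 0.001× this size
- Nuclear scale (10⁻¹⁵ m): λ is 1e+02× this size

The wavelength is between nuclear and atomic scales.

This wavelength is appropriate for probing atomic structure but too large for nuclear physics experiments.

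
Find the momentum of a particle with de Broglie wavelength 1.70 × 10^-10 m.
3.90 × 10^-24 kg·m/s

From the de Broglie relation λ = h/p, we solve for p:

p = h/λ
p = (6.626 × 10^-34 J·s) / (1.70 × 10^-10 m)
p = 3.90 × 10^-24 kg·m/s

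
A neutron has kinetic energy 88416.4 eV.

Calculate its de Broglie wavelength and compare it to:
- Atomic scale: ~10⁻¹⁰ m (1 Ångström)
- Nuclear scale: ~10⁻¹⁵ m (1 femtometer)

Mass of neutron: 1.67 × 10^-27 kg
λ = 9.63 × 10^-14 m, which is between nuclear and atomic scales.

Using λ = h/√(2mKE):

KE = 88416.4 eV = 1.417 × 10^-14 J

λ = h/√(2mKE)
λ = (6.626 × 10^-34 J·s) / √(2 × 1.67 × 10^-27 kg × 1.417 × 10^-14 J)
λ = 9.63 × 10^-14 m

Comparison:
- Atomic scale (10⁻¹⁰ m): λ is 0.00096× this size
- Nuclear scale (10⁻¹⁵ m): λ is 96× this size

The wavelength is between nuclear and atomic scales.

This wavelength is appropriate for probing atomic structure but too large for nuclear physics experiments.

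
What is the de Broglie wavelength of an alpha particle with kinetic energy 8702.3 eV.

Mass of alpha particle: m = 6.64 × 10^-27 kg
1.54 × 10^-13 m

Using λ = h/√(2mKE):

First convert KE to Joules: KE = 8702.3 eV = 1.394 × 10^-15 J

λ = h/√(2mKE)
λ = (6.626 × 10^-34 J·s) / √(2 × 6.64 × 10^-27 kg × 1.394 × 10^-15 J)
λ = 1.54 × 10^-13 m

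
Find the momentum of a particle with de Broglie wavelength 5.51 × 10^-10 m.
1.20 × 10^-24 kg·m/s

From the de Broglie relation λ = h/p, we solve for p:

p = h/λ
p = (6.626 × 10^-34 J·s) / (5.51 × 10^-10 m)
p = 1.20 × 10^-24 kg·m/s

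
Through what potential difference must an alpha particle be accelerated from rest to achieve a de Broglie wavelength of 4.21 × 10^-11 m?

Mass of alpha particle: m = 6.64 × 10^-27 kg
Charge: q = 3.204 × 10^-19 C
5.82 × 10^-2 V

From λ = h/√(2mqV), we solve for V:

λ² = h²/(2mqV)
V = h²/(2mqλ²)
V = (6.626 × 10^-34 J·s)² / (2 × 6.64 × 10^-27 kg × 3.204 × 10^-19 C × (4.21 × 10^-11 m)²)
V = 5.82 × 10^-2 V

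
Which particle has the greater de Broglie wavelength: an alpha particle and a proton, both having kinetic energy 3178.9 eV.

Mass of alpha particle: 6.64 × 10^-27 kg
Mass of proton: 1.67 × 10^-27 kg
The proton has the longer wavelength.

Using λ = h/√(2mKE):

For alpha particle: λ₁ = h/√(2m₁KE) = 2.55 × 10^-13 m
For proton: λ₂ = h/√(2m₂KE) = 5.08 × 10^-13 m

Since λ ∝ 1/√m at constant kinetic energy, the lighter particle has the longer wavelength.

The proton has the longer de Broglie wavelength.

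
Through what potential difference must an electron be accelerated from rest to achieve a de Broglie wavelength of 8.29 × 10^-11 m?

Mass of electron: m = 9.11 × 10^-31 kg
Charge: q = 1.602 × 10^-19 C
219 V

From λ = h/√(2mqV), we solve for V:

λ² = h²/(2mqV)
V = h²/(2mqλ²)
V = (6.626 × 10^-34 J·s)² / (2 × 9.11 × 10^-31 kg × 1.602 × 10^-19 C × (8.29 × 10^-11 m)²)
V = 219 V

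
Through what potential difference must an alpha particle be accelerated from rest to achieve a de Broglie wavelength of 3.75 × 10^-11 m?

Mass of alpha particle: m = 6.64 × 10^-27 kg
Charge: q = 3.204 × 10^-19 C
7.34 × 10^-2 V

From λ = h/√(2mqV), we solve for V:

λ² = h²/(2mqV)
V = h²/(2mqλ²)
V = (6.626 × 10^-34 J·s)² / (2 × 6.64 × 10^-27 kg × 3.204 × 10^-19 C × (3.75 × 10^-11 m)²)
V = 7.34 × 10^-2 V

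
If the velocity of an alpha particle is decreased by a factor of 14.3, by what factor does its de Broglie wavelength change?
The wavelength increases by a factor of 14.3.

From λ = h/(mv), the wavelength is inversely proportional to velocity:

λ ∝ 1/v

If v → v/14.3, then λ → 14.3λ

When velocity is decreased by a factor of 14.3, the wavelength increases by a factor of 14.3.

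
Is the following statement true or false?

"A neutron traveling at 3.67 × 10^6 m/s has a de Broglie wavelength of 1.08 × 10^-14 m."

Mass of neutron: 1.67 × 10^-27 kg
False

The claim is incorrect.

Using λ = h/(mv):
λ = (6.626 × 10^-34 J·s) / (1.67 × 10^-27 kg × 3.67 × 10^6 m/s)
λ = 1.08 × 10^-13 m

The actual wavelength differs from the claimed 1.08 × 10^-14 m.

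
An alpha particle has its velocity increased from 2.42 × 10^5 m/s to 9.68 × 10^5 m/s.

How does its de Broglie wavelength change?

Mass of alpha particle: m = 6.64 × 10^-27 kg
The wavelength decreases by a factor of 4.

Using λ = h/(mv):

Initial wavelength: λ₁ = h/(mv₁) = 4.12 × 10^-13 m
Final wavelength: λ₂ = h/(mv₂) = 1.03 × 10^-13 m

Since λ ∝ 1/v, when velocity increases by a factor of 4, the wavelength decreases by a factor of 4.

λ₂/λ₁ = v₁/v₂ = 1/4

The wavelength decreases by a factor of 4.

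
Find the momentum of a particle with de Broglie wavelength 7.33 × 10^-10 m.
9.04 × 10^-25 kg·m/s

From the de Broglie relation λ = h/p, we solve for p:

p = h/λ
p = (6.626 × 10^-34 J·s) / (7.33 × 10^-10 m)
p = 9.04 × 10^-25 kg·m/s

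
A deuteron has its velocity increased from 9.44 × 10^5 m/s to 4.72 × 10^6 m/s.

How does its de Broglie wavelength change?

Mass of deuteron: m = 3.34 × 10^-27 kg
The wavelength decreases by a factor of 5.

Using λ = h/(mv):

Initial wavelength: λ₁ = h/(mv₁) = 2.10 × 10^-13 m
Final wavelength: λ₂ = h/(mv₂) = 4.20 × 10^-14 m

Since λ ∝ 1/v, when velocity increases by a factor of 5, the wavelength decreases by a factor of 5.

λ₂/λ₁ = v₁/v₂ = 1/5

The wavelength decreases by a factor of 5.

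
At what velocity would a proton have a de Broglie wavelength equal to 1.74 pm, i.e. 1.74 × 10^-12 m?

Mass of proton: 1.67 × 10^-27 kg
2.28 × 10^5 m/s

From λ = h/(mv), solve for v:

v = h/(mλ)
v = (6.626 × 10^-34 J·s) / (1.67 × 10^-27 kg × 1.74 × 10^-12 m)
v = 2.28 × 10^5 m/s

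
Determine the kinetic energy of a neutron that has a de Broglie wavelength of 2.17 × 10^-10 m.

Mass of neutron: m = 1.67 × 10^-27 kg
2.79 × 10^-21 J (or 0.0174 eV)

From λ = h/√(2mKE), we solve for KE:

λ² = h²/(2mKE)
KE = h²/(2mλ²)
KE = (6.626 × 10^-34 J·s)² / (2 × 1.67 × 10^-27 kg × (2.17 × 10^-10 m)²)
KE = 2.79 × 10^-21 J
KE = 0.0174 eV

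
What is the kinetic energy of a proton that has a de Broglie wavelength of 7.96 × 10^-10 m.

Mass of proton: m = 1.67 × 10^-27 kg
2.07 × 10^-22 J (or 1.29 × 10^-3 eV)

From λ = h/√(2mKE), we solve for KE:

λ² = h²/(2mKE)
KE = h²/(2mλ²)
KE = (6.626 × 10^-34 J·s)² / (2 × 1.67 × 10^-27 kg × (7.96 × 10^-10 m)²)
KE = 2.07 × 10^-22 J
KE = 1.29 × 10^-3 eV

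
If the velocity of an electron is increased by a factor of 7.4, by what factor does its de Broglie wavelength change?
The wavelength decreases by a factor of 7.4.

From λ = h/(mv), the wavelength is inversely proportional to velocity:

λ ∝ 1/v

If v → 7.4v, then λ → λ/7.4

When velocity is increased by a factor of 7.4, the wavelength decreases by a factor of 7.4.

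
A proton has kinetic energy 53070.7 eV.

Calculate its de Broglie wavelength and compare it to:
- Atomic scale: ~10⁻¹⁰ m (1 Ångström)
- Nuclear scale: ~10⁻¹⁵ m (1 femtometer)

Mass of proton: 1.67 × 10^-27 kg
λ = 1.24 × 10^-13 m, which is between nuclear and atomic scales.

Using λ = h/√(2mKE):

KE = 53070.7 eV = 8.503 × 10^-15 J

λ = h/√(2mKE)
λ = (6.626 × 10^-34 J·s) / √(2 × 1.67 × 10^-27 kg × 8.503 × 10^-15 J)
λ = 1.24 × 10^-13 m

Comparison:
- Atomic scale (10⁻¹⁰ m): λ is 0.0012× this size
- Nuclear scale (10⁻¹⁵ m): λ is 1.2e+02× this size

The wavelength is between nuclear and atomic scales.

This wavelength is appropriate for probing atomic structure but too large for nuclear physics experiments.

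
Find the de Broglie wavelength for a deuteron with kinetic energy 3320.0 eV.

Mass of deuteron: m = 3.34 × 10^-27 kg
3.52 × 10^-13 m

Using λ = h/√(2mKE):

First convert KE to Joules: KE = 3320.0 eV = 5.319 × 10^-16 J

λ = h/√(2mKE)
λ = (6.626 × 10^-34 J·s) / √(2 × 3.34 × 10^-27 kg × 5.319 × 10^-16 J)
λ = 3.52 × 10^-13 m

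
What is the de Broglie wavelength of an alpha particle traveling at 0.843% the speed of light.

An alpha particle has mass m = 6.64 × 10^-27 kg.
3.95 × 10^-14 m

Using the de Broglie relation λ = h/(mv):

v = 0.843% × c = 2.527 × 10^6 m/s

λ = h/(mv)
λ = (6.626 × 10^-34 J·s) / (6.64 × 10^-27 kg × 2.527 × 10^6 m/s)
λ = 3.95 × 10^-14 m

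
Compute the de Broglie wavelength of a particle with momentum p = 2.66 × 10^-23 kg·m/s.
2.49 × 10^-11 m

Using the de Broglie relation λ = h/p:

λ = h/p
λ = (6.626 × 10^-34 J·s) / (2.66 × 10^-23 kg·m/s)
λ = 2.49 × 10^-11 m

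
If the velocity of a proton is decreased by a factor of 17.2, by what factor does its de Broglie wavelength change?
The wavelength increases by a factor of 17.2.

From λ = h/(mv), the wavelength is inversely proportional to velocity:

λ ∝ 1/v

If v → v/17.2, then λ → 17.2λ

When velocity is decreased by a factor of 17.2, the wavelength increases by a factor of 17.2.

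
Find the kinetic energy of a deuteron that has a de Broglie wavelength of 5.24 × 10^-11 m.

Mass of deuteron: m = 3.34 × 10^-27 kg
2.39 × 10^-20 J (or 0.149 eV)

From λ = h/√(2mKE), we solve for KE:

λ² = h²/(2mKE)
KE = h²/(2mλ²)
KE = (6.626 × 10^-34 J·s)² / (2 × 3.34 × 10^-27 kg × (5.24 × 10^-11 m)²)
KE = 2.39 × 10^-20 J
KE = 0.149 eV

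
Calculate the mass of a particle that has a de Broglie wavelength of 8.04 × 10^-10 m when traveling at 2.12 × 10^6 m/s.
3.89 × 10^-31 kg

From the de Broglie relation λ = h/(mv), we solve for m:

m = h/(λv)
m = (6.626 × 10^-34 J·s) / (8.04 × 10^-10 m × 2.12 × 10^6 m/s)
m = 3.89 × 10^-31 kg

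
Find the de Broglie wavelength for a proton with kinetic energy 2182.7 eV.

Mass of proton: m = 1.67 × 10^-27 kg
6.13 × 10^-13 m

Using λ = h/√(2mKE):

First convert KE to Joules: KE = 2182.7 eV = 3.497 × 10^-16 J

λ = h/√(2mKE)
λ = (6.626 × 10^-34 J·s) / √(2 × 1.67 × 10^-27 kg × 3.497 × 10^-16 J)
λ = 6.13 × 10^-13 m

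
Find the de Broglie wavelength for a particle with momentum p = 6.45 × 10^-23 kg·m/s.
1.03 × 10^-11 m

Using the de Broglie relation λ = h/p:

λ = h/p
λ = (6.626 × 10^-34 J·s) / (6.45 × 10^-23 kg·m/s)
λ = 1.03 × 10^-11 m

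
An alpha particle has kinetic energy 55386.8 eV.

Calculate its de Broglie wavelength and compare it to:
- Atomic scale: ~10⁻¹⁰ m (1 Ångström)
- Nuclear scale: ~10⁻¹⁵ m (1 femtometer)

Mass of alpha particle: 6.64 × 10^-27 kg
λ = 6.10 × 10^-14 m, which is between nuclear and atomic scales.

Using λ = h/√(2mKE):

KE = 55386.8 eV = 8.874 × 10^-15 J

λ = h/√(2mKE)
λ = (6.626 × 10^-34 J·s) / √(2 × 6.64 × 10^-27 kg × 8.874 × 10^-15 J)
λ = 6.10 × 10^-14 m

Comparison:
- Atomic scale (10⁻¹⁰ m): λ is 0.00061× this size
- Nuclear scale (10⁻¹⁵ m): λ is 61× this size

The wavelength is between nuclear and atomic scales.

This wavelength is appropriate for probing atomic structure but too large for nuclear physics experiments.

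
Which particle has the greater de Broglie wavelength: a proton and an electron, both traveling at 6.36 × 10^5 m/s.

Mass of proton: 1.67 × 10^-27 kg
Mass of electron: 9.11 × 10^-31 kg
The electron has the longer wavelength.

Using λ = h/(mv), since both particles have the same velocity, the wavelength depends only on mass.

For proton: λ₁ = h/(m₁v) = 6.24 × 10^-13 m
For electron: λ₂ = h/(m₂v) = 1.14 × 10^-9 m

Since λ ∝ 1/m at constant velocity, the lighter particle has the longer wavelength.

The electron has the longer de Broglie wavelength.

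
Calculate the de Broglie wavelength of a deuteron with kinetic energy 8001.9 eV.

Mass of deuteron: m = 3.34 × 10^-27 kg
2.26 × 10^-13 m

Using λ = h/√(2mKE):

First convert KE to Joules: KE = 8001.9 eV = 1.282 × 10^-15 J

λ = h/√(2mKE)
λ = (6.626 × 10^-34 J·s) / √(2 × 3.34 × 10^-27 kg × 1.282 × 10^-15 J)
λ = 2.26 × 10^-13 m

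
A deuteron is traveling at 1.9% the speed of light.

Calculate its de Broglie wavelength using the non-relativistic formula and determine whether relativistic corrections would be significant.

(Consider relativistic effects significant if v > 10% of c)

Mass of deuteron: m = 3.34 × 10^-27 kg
No, relativistic corrections are not needed.

Using the non-relativistic de Broglie formula λ = h/(mv):

v = 1.9% × c = 5.696 × 10^6 m/s

λ = h/(mv)
λ = (6.626 × 10^-34 J·s) / (3.34 × 10^-27 kg × 5.696 × 10^6 m/s)
λ = 3.48 × 10^-14 m

Since v = 1.9% of c < 10% of c, relativistic corrections are NOT significant and this non-relativistic result is a good approximation.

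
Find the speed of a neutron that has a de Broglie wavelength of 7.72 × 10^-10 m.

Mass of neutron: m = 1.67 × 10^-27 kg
5.14 × 10^2 m/s

From the de Broglie relation λ = h/(mv), we solve for v:

v = h/(mλ)
v = (6.626 × 10^-34 J·s) / (1.67 × 10^-27 kg × 7.72 × 10^-10 m)
v = 5.14 × 10^2 m/s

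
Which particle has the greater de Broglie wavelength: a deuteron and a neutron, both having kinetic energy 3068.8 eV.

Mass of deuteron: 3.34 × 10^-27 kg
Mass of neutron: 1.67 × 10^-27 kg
The neutron has the longer wavelength.

Using λ = h/√(2mKE):

For deuteron: λ₁ = h/√(2m₁KE) = 3.66 × 10^-13 m
For neutron: λ₂ = h/√(2m₂KE) = 5.17 × 10^-13 m

Since λ ∝ 1/√m at constant kinetic energy, the lighter particle has the longer wavelength.

The neutron has the longer de Broglie wavelength.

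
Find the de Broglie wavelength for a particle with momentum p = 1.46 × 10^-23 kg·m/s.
4.54 × 10^-11 m

Using the de Broglie relation λ = h/p:

λ = h/p
λ = (6.626 × 10^-34 J·s) / (1.46 × 10^-23 kg·m/s)
λ = 4.54 × 10^-11 m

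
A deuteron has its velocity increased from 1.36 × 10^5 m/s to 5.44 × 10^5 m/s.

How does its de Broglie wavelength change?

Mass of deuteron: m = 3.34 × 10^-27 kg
The wavelength decreases by a factor of 4.

Using λ = h/(mv):

Initial wavelength: λ₁ = h/(mv₁) = 1.46 × 10^-12 m
Final wavelength: λ₂ = h/(mv₂) = 3.65 × 10^-13 m

Since λ ∝ 1/v, when velocity increases by a factor of 4, the wavelength decreases by a factor of 4.

λ₂/λ₁ = v₁/v₂ = 1/4

The wavelength decreases by a factor of 4.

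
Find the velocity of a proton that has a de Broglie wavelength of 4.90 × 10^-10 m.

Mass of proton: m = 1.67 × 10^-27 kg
8.10 × 10^2 m/s

From the de Broglie relation λ = h/(mv), we solve for v:

v = h/(mλ)
v = (6.626 × 10^-34 J·s) / (1.67 × 10^-27 kg × 4.90 × 10^-10 m)
v = 8.10 × 10^2 m/s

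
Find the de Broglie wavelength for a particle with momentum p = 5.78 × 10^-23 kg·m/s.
1.15 × 10^-11 m

Using the de Broglie relation λ = h/p:

λ = h/p
λ = (6.626 × 10^-34 J·s) / (5.78 × 10^-23 kg·m/s)
λ = 1.15 × 10^-11 m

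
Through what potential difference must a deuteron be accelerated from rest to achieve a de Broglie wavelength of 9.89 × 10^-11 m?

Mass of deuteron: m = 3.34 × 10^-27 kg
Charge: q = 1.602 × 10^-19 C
4.19 × 10^-2 V

From λ = h/√(2mqV), we solve for V:

λ² = h²/(2mqV)
V = h²/(2mqλ²)
V = (6.626 × 10^-34 J·s)² / (2 × 3.34 × 10^-27 kg × 1.602 × 10^-19 C × (9.89 × 10^-11 m)²)
V = 4.19 × 10^-2 V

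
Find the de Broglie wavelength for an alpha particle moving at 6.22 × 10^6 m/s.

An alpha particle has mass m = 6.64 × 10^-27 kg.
1.60 × 10^-14 m

Using the de Broglie relation λ = h/(mv):

λ = h/(mv)
λ = (6.626 × 10^-34 J·s) / (6.64 × 10^-27 kg × 6.22 × 10^6 m/s)
λ = 1.60 × 10^-14 m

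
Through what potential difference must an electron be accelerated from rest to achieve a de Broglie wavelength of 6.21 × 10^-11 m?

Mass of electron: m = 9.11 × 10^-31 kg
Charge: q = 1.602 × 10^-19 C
390 V

From λ = h/√(2mqV), we solve for V:

λ² = h²/(2mqV)
V = h²/(2mqλ²)
V = (6.626 × 10^-34 J·s)² / (2 × 9.11 × 10^-31 kg × 1.602 × 10^-19 C × (6.21 × 10^-11 m)²)
V = 390 V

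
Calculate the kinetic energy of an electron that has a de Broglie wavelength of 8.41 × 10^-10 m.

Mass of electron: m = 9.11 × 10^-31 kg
3.41 × 10^-19 J (or 2.13 eV)

From λ = h/√(2mKE), we solve for KE:

λ² = h²/(2mKE)
KE = h²/(2mλ²)
KE = (6.626 × 10^-34 J·s)² / (2 × 9.11 × 10^-31 kg × (8.41 × 10^-10 m)²)
KE = 3.41 × 10^-19 J
KE = 2.13 eV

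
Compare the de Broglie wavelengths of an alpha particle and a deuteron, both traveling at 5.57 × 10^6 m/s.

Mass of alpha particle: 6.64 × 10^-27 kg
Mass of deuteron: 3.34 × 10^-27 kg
The deuteron has the longer wavelength.

Using λ = h/(mv), since both particles have the same velocity, the wavelength depends only on mass.

For alpha particle: λ₁ = h/(m₁v) = 1.79 × 10^-14 m
For deuteron: λ₂ = h/(m₂v) = 3.56 × 10^-14 m

Since λ ∝ 1/m at constant velocity, the lighter particle has the longer wavelength.

The deuteron has the longer de Broglie wavelength.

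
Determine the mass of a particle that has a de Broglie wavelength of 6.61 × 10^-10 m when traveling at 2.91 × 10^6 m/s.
3.44 × 10^-31 kg

From the de Broglie relation λ = h/(mv), we solve for m:

m = h/(λv)
m = (6.626 × 10^-34 J·s) / (6.61 × 10^-10 m × 2.91 × 10^6 m/s)
m = 3.44 × 10^-31 kg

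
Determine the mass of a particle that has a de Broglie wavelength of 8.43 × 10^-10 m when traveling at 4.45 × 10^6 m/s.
1.77 × 10^-31 kg

From the de Broglie relation λ = h/(mv), we solve for m:

m = h/(λv)
m = (6.626 × 10^-34 J·s) / (8.43 × 10^-10 m × 4.45 × 10^6 m/s)
m = 1.77 × 10^-31 kg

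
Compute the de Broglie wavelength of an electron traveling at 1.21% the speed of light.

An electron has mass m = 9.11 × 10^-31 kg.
2.01 × 10^-10 m

Using the de Broglie relation λ = h/(mv):

v = 1.21% × c = 3.627 × 10^6 m/s

λ = h/(mv)
λ = (6.626 × 10^-34 J·s) / (9.11 × 10^-31 kg × 3.627 × 10^6 m/s)
λ = 2.01 × 10^-10 m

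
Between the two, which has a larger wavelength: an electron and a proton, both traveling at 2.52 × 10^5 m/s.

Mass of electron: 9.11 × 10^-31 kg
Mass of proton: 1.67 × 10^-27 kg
The electron has the longer wavelength.

Using λ = h/(mv), since both particles have the same velocity, the wavelength depends only on mass.

For electron: λ₁ = h/(m₁v) = 2.89 × 10^-9 m
For proton: λ₂ = h/(m₂v) = 1.57 × 10^-12 m

Since λ ∝ 1/m at constant velocity, the lighter particle has the longer wavelength.

The electron has the longer de Broglie wavelength.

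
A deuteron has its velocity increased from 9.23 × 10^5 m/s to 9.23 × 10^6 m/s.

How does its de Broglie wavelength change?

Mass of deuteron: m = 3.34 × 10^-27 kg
The wavelength decreases by a factor of 10.

Using λ = h/(mv):

Initial wavelength: λ₁ = h/(mv₁) = 2.15 × 10^-13 m
Final wavelength: λ₂ = h/(mv₂) = 2.15 × 10^-14 m

Since λ ∝ 1/v, when velocity increases by a factor of 10, the wavelength decreases by a factor of 10.

λ₂/λ₁ = v₁/v₂ = 1/10

The wavelength decreases by a factor of 10.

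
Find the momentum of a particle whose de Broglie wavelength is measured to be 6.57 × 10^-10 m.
1.01 × 10^-24 kg·m/s

From the de Broglie relation λ = h/p, we solve for p:

p = h/λ
p = (6.626 × 10^-34 J·s) / (6.57 × 10^-10 m)
p = 1.01 × 10^-24 kg·m/s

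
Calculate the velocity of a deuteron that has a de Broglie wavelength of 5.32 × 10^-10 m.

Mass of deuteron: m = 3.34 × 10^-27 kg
3.73 × 10^2 m/s

From the de Broglie relation λ = h/(mv), we solve for v:

v = h/(mλ)
v = (6.626 × 10^-34 J·s) / (3.34 × 10^-27 kg × 5.32 × 10^-10 m)
v = 3.73 × 10^2 m/s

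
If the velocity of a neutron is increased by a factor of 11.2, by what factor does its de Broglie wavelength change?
The wavelength decreases by a factor of 11.2.

From λ = h/(mv), the wavelength is inversely proportional to velocity:

λ ∝ 1/v

If v → 11.2v, then λ → λ/11.2

When velocity is increased by a factor of 11.2, the wavelength decreases by a factor of 11.2.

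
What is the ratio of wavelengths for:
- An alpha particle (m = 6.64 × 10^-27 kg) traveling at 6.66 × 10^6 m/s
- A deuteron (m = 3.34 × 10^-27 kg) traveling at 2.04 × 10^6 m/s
λ₁/λ₂ = 0.154

Using λ = h/(mv):

λ₁ = h/(m₁v₁) = 1.50 × 10^-14 m
λ₂ = h/(m₂v₂) = 9.72 × 10^-14 m

Ratio λ₁/λ₂ = (m₂v₂)/(m₁v₁)
         = (3.34 × 10^-27 kg × 2.04 × 10^6 m/s) / (6.64 × 10^-27 kg × 6.66 × 10^6 m/s)
         = 0.154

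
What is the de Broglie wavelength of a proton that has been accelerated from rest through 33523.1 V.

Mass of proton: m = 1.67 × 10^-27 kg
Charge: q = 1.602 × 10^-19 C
1.56 × 10^-13 m

When a particle is accelerated through voltage V, it gains kinetic energy KE = qV.

The de Broglie wavelength is then λ = h/√(2mqV):

λ = h/√(2mqV)
λ = (6.626 × 10^-34 J·s) / √(2 × 1.67 × 10^-27 kg × 1.602 × 10^-19 C × 33523.1 V)
λ = 1.56 × 10^-13 m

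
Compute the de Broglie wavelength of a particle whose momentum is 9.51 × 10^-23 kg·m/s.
6.97 × 10^-12 m

Using the de Broglie relation λ = h/p:

λ = h/p
λ = (6.626 × 10^-34 J·s) / (9.51 × 10^-23 kg·m/s)
λ = 6.97 × 10^-12 m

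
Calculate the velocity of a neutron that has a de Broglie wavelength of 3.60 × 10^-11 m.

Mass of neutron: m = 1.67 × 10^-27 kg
1.10 × 10^4 m/s

From the de Broglie relation λ = h/(mv), we solve for v:

v = h/(mλ)
v = (6.626 × 10^-34 J·s) / (1.67 × 10^-27 kg × 3.60 × 10^-11 m)
v = 1.10 × 10^4 m/s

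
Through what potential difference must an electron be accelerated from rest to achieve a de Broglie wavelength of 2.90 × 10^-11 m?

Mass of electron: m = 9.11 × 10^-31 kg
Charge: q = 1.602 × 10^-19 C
1.79 × 10^3 V

From λ = h/√(2mqV), we solve for V:

λ² = h²/(2mqV)
V = h²/(2mqλ²)
V = (6.626 × 10^-34 J·s)² / (2 × 9.11 × 10^-31 kg × 1.602 × 10^-19 C × (2.90 × 10^-11 m)²)
V = 1.79 × 10^3 V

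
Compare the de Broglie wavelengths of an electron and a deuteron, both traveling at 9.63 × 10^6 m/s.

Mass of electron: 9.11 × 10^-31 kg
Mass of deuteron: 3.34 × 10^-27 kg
The electron has the longer wavelength.

Using λ = h/(mv), since both particles have the same velocity, the wavelength depends only on mass.

For electron: λ₁ = h/(m₁v) = 7.55 × 10^-11 m
For deuteron: λ₂ = h/(m₂v) = 2.06 × 10^-14 m

Since λ ∝ 1/m at constant velocity, the lighter particle has the longer wavelength.

The electron has the longer de Broglie wavelength.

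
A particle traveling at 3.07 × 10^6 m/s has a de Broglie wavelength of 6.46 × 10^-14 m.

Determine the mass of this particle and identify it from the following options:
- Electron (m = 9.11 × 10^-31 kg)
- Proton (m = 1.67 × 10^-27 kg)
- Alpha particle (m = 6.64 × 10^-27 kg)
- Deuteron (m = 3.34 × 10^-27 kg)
The particle is a deuteron.

From λ = h/(mv), solve for mass:

m = h/(λv)
m = (6.626 × 10^-34 J·s) / (6.46 × 10^-14 m × 3.07 × 10^6 m/s)
m = 3.34 × 10^-27 kg

Comparing with the listed masses, this is closest to a deuteron.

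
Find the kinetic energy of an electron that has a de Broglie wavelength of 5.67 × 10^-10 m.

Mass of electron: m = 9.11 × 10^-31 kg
7.50 × 10^-19 J (or 4.68 eV)

From λ = h/√(2mKE), we solve for KE:

λ² = h²/(2mKE)
KE = h²/(2mλ²)
KE = (6.626 × 10^-34 J·s)² / (2 × 9.11 × 10^-31 kg × (5.67 × 10^-10 m)²)
KE = 7.50 × 10^-19 J
KE = 4.68 eV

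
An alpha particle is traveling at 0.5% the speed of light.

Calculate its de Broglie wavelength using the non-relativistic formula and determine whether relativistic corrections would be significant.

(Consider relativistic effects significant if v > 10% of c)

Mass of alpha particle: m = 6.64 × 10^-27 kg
No, relativistic corrections are not needed.

Using the non-relativistic de Broglie formula λ = h/(mv):

v = 0.5% × c = 1.499 × 10^6 m/s

λ = h/(mv)
λ = (6.626 × 10^-34 J·s) / (6.64 × 10^-27 kg × 1.499 × 10^6 m/s)
λ = 6.66 × 10^-14 m

Since v = 0.5% of c < 10% of c, relativistic corrections are NOT significant and this non-relativistic result is a good approximation.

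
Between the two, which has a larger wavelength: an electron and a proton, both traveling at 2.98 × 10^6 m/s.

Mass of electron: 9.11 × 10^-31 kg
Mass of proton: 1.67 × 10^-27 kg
The electron has the longer wavelength.

Using λ = h/(mv), since both particles have the same velocity, the wavelength depends only on mass.

For electron: λ₁ = h/(m₁v) = 2.44 × 10^-10 m
For proton: λ₂ = h/(m₂v) = 1.33 × 10^-13 m

Since λ ∝ 1/m at constant velocity, the lighter particle has the longer wavelength.

The electron has the longer de Broglie wavelength.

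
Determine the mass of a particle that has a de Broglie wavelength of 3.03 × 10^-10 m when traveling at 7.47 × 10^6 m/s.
2.93 × 10^-31 kg

From the de Broglie relation λ = h/(mv), we solve for m:

m = h/(λv)
m = (6.626 × 10^-34 J·s) / (3.03 × 10^-10 m × 7.47 × 10^6 m/s)
m = 2.93 × 10^-31 kg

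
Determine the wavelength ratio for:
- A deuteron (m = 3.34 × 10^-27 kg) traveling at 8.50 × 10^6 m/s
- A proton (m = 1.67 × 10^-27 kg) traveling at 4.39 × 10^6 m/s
λ₁/λ₂ = 0.258

Using λ = h/(mv):

λ₁ = h/(m₁v₁) = 2.33 × 10^-14 m
λ₂ = h/(m₂v₂) = 9.04 × 10^-14 m

Ratio λ₁/λ₂ = (m₂v₂)/(m₁v₁)
         = (1.67 × 10^-27 kg × 4.39 × 10^6 m/s) / (3.34 × 10^-27 kg × 8.50 × 10^6 m/s)
         = 0.258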